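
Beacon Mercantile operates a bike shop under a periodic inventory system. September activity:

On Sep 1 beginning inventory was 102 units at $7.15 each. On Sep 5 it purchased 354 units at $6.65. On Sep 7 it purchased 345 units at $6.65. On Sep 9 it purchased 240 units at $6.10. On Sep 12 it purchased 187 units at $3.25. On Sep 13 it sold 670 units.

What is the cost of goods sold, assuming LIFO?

COGS = $3,687.70

Sep 13, 670 sold [LIFO — newest first]: 187 @ $3.25 + 240 @ $6.10 + 243 @ $6.65 = $3,687.70
Ending inventory: 102 @ $7.15 + 354 @ $6.65 + 102 @ $6.65 = $3,761.70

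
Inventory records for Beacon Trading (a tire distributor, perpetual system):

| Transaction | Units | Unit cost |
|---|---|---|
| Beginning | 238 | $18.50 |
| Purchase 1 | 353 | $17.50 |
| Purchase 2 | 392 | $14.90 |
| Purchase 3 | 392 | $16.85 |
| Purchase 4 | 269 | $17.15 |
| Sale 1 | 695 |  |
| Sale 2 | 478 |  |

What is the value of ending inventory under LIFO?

Ending inventory = $8,480.50

Sale 1 (695) [LIFO — newest first]: 269 @ $17.15 + 392 @ $16.85 + 34 @ $14.90 = $11,725.15
Sale 2 (478) [LIFO — newest first]: 358 @ $14.90 + 120 @ $17.50 = $7,434.20
Total COGS = $11,725.15 + $7,434.20 = $19,159.35
Ending inventory: 238 @ $18.50 + 233 @ $17.50 = $8,480.50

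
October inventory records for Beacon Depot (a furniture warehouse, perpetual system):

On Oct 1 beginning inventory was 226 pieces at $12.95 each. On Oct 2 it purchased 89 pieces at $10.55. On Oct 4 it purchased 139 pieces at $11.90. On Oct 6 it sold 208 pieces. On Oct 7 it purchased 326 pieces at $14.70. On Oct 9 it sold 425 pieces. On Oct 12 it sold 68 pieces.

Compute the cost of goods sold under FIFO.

COGS = $9,150.65

Oct 6, 208 sold [FIFO — oldest first]: 208 @ $12.95 = $2,693.60
Oct 9, 425 sold [FIFO — oldest first]: 18 @ $12.95 + 89 @ $10.55 + 139 @ $11.90 + 179 @ $14.70 = $5,457.45
Oct 12, 68 sold [FIFO — oldest first]: 68 @ $14.70 = $999.60
Total COGS = $2,693.60 + $5,457.45 + $999.60 = $9,150.65
Ending inventory: 79 @ $14.70 = $1,161.30
Check: goods available $10,311.95 = COGS $9,150.65 + ending $1,161.30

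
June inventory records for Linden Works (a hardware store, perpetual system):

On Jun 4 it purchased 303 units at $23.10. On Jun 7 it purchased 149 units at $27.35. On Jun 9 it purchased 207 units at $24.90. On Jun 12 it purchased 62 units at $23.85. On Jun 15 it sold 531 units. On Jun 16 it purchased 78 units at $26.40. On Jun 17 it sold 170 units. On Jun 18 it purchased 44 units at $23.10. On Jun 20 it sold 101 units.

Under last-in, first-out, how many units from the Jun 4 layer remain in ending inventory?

Jun 15, 531 sold [LIFO — newest first]: 62 @ $23.85 + 207 @ $24.90 + 149 @ $27.35 + 113 @ $23.10 = $13,318.45
Jun 17, 170 sold [LIFO — newest first]: 78 @ $26.40 + 92 @ $23.10 = $4,184.40
Jun 20, 101 sold [LIFO — newest first]: 44 @ $23.10 + 57 @ $23.10 = $2,333.10
Total COGS = $13,318.45 + $4,184.40 + $2,333.10 = $19,835.95
Ending inventory: 41 @ $23.10 = $947.10
Check: goods available $20,783.05 = COGS $19,835.95 + ending $947.10

41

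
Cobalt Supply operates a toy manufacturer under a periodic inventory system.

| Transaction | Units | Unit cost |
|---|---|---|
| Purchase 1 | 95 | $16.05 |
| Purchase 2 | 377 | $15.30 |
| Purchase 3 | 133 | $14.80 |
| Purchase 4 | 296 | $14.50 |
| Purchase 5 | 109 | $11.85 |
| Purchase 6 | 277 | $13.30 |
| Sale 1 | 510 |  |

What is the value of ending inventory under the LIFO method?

Ending inventory = $11,755.25

Sale 1 (510) [LIFO — newest first]: 277 @ $13.30 + 109 @ $11.85 + 124 @ $14.50 = $6,773.75
Ending inventory: 95 @ $16.05 + 377 @ $15.30 + 133 @ $14.80 + 172 @ $14.50 = $11,755.25
Check: goods available $18,529.00 = COGS $6,773.75 + ending $11,755.25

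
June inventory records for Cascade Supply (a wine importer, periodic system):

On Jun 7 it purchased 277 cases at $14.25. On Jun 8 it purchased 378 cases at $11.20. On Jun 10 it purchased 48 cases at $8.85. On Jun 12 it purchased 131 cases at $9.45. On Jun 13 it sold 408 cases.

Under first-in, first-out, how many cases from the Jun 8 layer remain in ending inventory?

Jun 13, 408 sold [FIFO — oldest first]: 277 @ $14.25 + 131 @ $11.20 = $5,414.45
Ending inventory: 247 @ $11.20 + 48 @ $8.85 + 131 @ $9.45 = $4,429.15

247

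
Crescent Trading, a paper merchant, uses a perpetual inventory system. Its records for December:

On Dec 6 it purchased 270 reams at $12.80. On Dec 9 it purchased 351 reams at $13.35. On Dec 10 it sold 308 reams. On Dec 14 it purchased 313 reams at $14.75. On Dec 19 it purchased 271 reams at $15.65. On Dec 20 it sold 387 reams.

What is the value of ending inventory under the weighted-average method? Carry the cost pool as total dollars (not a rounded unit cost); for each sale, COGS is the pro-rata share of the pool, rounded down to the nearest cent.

Ending inventory = $7,369.48

After Dec 6: 270 on hand, pool $3,456.00 (≈ $12.8000 each)
After Dec 9: 621 on hand, pool $8,141.85 (≈ $13.1109 each)
Dec 10, sell 308: 308/621 × $8,141.85 → $4,038.14
After Dec 14: 626 on hand, pool $8,720.46 (≈ $13.9304 each)
After Dec 19: 897 on hand, pool $12,961.61 (≈ $14.4500 each)
Dec 20, sell 387: 387/897 × $12,961.61 → $5,592.13
Total COGS = $4,038.14 + $5,592.13 = $9,630.27
Ending inventory (cost pool remaining) = $7,369.48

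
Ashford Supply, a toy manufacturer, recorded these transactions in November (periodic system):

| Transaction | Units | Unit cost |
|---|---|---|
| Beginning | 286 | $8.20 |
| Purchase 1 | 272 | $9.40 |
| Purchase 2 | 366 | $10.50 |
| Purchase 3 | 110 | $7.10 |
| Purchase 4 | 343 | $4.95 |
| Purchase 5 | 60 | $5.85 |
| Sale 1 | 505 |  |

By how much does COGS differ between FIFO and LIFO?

FIFO COGS: 286 @ $8.20 + 219 @ $9.40 = $4,403.80
LIFO COGS: 60 @ $5.85 + 343 @ $4.95 + 102 @ $7.10 = $2,773.05
Difference = |$4,403.80 − $2,773.05| = $1,630.75

$1,630.75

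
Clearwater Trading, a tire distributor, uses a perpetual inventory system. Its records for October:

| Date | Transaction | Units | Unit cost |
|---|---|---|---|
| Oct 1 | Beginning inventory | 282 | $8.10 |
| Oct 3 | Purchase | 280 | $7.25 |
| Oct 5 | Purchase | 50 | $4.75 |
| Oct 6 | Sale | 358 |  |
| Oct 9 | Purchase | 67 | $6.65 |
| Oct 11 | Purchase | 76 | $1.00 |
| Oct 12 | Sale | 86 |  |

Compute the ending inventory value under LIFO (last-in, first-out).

Oct 6, 358 sold [LIFO — newest first]: 50 @ $4.75 + 280 @ $7.25 + 28 @ $8.10 = $2,494.30
Oct 12, 86 sold [LIFO — newest first]: 76 @ $1.00 + 10 @ $6.65 = $142.50
Total COGS = $2,494.30 + $142.50 = $2,636.80
Ending inventory: 254 @ $8.10 + 57 @ $6.65 = $2,436.45

Ending inventory = $2,436.45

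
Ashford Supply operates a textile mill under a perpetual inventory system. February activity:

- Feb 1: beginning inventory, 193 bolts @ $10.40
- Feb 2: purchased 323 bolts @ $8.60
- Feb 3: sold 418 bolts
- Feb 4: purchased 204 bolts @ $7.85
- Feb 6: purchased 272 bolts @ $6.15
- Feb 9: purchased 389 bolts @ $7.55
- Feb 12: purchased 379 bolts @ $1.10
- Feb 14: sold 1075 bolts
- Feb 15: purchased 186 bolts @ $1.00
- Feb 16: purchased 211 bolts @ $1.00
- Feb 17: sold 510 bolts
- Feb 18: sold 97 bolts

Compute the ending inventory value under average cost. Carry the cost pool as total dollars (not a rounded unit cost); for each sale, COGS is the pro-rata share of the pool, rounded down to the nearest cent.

After Feb 1: 193 on hand, pool $2,007.20 (≈ $10.4000 each)
After Feb 2: 516 on hand, pool $4,785.00 (≈ $9.2733 each)
Feb 3, sell 418: 418/516 × $4,785.00 → $3,876.22
After Feb 4: 302 on hand, pool $2,510.18 (≈ $8.3119 each)
After Feb 6: 574 on hand, pool $4,182.98 (≈ $7.2874 each)
After Feb 9: 963 on hand, pool $7,119.93 (≈ $7.3935 each)
After Feb 12: 1342 on hand, pool $7,536.83 (≈ $5.6161 each)
Feb 14, sell 1075: 1075/1342 × $7,536.83 → $6,037.32
After Feb 15: 453 on hand, pool $1,685.51 (≈ $3.7208 each)
After Feb 16: 664 on hand, pool $1,896.51 (≈ $2.8562 each)
Feb 17, sell 510: 510/664 × $1,896.51 → $1,456.65
Feb 18, sell 97: 97/154 × $439.86 → $277.05
Total COGS = $3,876.22 + $6,037.32 + $1,456.65 + $277.05 = $11,647.24
Ending inventory (cost pool remaining) = $162.81

Ending inventory = $162.81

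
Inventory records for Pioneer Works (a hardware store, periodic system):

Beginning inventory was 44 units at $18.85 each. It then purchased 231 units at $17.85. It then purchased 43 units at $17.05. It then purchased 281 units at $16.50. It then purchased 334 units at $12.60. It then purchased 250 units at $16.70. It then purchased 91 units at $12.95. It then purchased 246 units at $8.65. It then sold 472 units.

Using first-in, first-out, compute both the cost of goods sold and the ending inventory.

COGS = $8,226.90; ending inventory = $13,785.25

Sale 1 (472) [FIFO — oldest first]: 44 @ $18.85 + 231 @ $17.85 + 43 @ $17.05 + 154 @ $16.50 = $8,226.90
Ending inventory: 127 @ $16.50 + 334 @ $12.60 + 250 @ $16.70 + 91 @ $12.95 + 246 @ $8.65 = $13,785.25
Check: goods available $22,012.15 = COGS $8,226.90 + ending $13,785.25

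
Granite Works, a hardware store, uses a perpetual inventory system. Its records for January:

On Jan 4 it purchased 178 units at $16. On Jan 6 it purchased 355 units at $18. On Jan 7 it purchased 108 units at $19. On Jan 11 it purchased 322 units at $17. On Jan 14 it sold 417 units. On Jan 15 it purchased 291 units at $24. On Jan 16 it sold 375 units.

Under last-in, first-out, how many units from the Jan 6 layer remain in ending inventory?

Jan 14, 417 sold [LIFO — newest first]: 322 @ $17 + 95 @ $19 = $7,279
Jan 16, 375 sold [LIFO — newest first]: 291 @ $24 + 13 @ $19 + 71 @ $18 = $8,509
Total COGS = $7,279 + $8,509 = $15,788
Ending inventory: 178 @ $16 + 284 @ $18 = $7,960

284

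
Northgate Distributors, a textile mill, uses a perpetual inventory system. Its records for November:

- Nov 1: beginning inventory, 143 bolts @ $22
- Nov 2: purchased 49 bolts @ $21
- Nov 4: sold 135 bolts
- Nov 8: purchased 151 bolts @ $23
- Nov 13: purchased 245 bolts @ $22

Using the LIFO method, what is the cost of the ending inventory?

Ending inventory = $10,117

Nov 4, 135 sold [LIFO — newest first]: 49 @ $21 + 86 @ $22 = $2,921
Ending inventory: 57 @ $22 + 151 @ $23 + 245 @ $22 = $10,117
Check: goods available $13,038 = COGS $2,921 + ending $10,117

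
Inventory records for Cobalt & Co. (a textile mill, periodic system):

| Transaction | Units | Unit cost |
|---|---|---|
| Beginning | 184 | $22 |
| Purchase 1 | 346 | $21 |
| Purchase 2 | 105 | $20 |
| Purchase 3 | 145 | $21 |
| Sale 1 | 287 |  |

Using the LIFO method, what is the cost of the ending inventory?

Ending inventory = $10,537

Sale 1 (287) [LIFO — newest first]: 145 @ $21 + 105 @ $20 + 37 @ $21 = $5,922
Ending inventory: 184 @ $22 + 309 @ $21 = $10,537
Check: goods available $16,459 = COGS $5,922 + ending $10,537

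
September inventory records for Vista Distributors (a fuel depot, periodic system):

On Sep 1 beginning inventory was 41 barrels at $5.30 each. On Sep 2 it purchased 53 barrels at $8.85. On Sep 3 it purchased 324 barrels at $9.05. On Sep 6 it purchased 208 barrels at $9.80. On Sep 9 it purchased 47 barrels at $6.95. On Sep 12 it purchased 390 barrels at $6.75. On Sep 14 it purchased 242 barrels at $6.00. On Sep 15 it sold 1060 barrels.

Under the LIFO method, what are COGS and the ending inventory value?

Sep 15, 1060 sold [LIFO — newest first]: 242 @ $6.00 + 390 @ $6.75 + 47 @ $6.95 + 208 @ $9.80 + 173 @ $9.05 = $8,015.20
Ending inventory: 41 @ $5.30 + 53 @ $8.85 + 151 @ $9.05 = $2,052.90

COGS = $8,015.20; ending inventory = $2,052.90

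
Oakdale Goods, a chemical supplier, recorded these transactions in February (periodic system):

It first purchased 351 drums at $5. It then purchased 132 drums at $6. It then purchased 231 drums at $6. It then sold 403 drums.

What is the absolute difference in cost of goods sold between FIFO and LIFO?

$311

FIFO COGS: 351 @ $5 + 52 @ $6 = $2,067
LIFO COGS: 231 @ $6 + 132 @ $6 + 40 @ $5 = $2,378
Difference = |$2,067 − $2,378| = $311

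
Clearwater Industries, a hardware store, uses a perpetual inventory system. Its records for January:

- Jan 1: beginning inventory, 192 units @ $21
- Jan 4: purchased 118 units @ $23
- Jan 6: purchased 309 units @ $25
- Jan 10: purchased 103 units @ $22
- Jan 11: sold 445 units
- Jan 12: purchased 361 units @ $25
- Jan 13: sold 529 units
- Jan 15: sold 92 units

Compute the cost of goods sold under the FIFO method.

Jan 11, 445 sold [FIFO — oldest first]: 192 @ $21 + 118 @ $23 + 135 @ $25 = $10,121
Jan 13, 529 sold [FIFO — oldest first]: 174 @ $25 + 103 @ $22 + 252 @ $25 = $12,916
Jan 15, 92 sold [FIFO — oldest first]: 92 @ $25 = $2,300
Total COGS = $10,121 + $12,916 + $2,300 = $25,337
Ending inventory: 17 @ $25 = $425

COGS = $25,337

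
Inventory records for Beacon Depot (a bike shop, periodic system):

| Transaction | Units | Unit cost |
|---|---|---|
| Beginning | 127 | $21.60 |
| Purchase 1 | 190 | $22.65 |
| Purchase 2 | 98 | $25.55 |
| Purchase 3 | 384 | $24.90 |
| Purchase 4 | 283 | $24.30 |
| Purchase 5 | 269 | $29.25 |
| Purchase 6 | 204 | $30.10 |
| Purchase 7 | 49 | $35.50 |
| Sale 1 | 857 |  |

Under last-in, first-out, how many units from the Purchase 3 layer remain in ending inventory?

Sale 1 (857) [LIFO — newest first]: 49 @ $35.50 + 204 @ $30.10 + 269 @ $29.25 + 283 @ $24.30 + 52 @ $24.90 = $23,919.85
Ending inventory: 127 @ $21.60 + 190 @ $22.65 + 98 @ $25.55 + 332 @ $24.90 = $17,817.40
Check: goods available $41,737.25 = COGS $23,919.85 + ending $17,817.40

332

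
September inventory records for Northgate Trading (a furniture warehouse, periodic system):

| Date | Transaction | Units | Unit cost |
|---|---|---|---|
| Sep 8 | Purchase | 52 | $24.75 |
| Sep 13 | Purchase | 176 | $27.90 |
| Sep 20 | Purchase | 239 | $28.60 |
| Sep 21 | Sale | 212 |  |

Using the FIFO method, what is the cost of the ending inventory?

Sep 21, 212 sold [FIFO — oldest first]: 52 @ $24.75 + 160 @ $27.90 = $5,751.00
Ending inventory: 16 @ $27.90 + 239 @ $28.60 = $7,281.80

Ending inventory = $7,281.80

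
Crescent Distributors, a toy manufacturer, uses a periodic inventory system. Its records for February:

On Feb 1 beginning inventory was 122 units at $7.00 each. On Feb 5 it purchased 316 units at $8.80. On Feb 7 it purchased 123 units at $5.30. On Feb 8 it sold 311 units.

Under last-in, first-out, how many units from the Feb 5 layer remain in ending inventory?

128

Feb 8, 311 sold [LIFO — newest first]: 123 @ $5.30 + 188 @ $8.80 = $2,306.30
Ending inventory: 122 @ $7.00 + 128 @ $8.80 = $1,980.40
Check: goods available $4,286.70 = COGS $2,306.30 + ending $1,980.40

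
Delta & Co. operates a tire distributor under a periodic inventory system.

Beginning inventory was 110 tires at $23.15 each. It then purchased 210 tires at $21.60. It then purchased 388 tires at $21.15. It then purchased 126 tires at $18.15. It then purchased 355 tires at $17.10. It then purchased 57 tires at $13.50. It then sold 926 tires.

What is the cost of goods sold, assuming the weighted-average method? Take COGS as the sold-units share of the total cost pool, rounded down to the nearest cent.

COGS = $18,145.14

Sale 1, sell 926: 926/1246 × $24,415.60 → $18,145.14
Ending inventory (cost pool remaining) = $6,270.46
Check: goods available $24,415.60 = COGS $18,145.14 + ending $6,270.46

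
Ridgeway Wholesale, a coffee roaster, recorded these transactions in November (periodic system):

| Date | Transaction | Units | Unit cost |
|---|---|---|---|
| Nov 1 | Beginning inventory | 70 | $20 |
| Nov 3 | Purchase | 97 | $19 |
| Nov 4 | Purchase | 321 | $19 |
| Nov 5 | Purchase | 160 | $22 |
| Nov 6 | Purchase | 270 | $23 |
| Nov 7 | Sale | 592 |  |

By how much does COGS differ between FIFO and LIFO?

$1,178

FIFO COGS: 70 @ $20 + 97 @ $19 + 321 @ $19 + 104 @ $22 = $11,630
LIFO COGS: 270 @ $23 + 160 @ $22 + 162 @ $19 = $12,808
Difference = |$11,630 − $12,808| = $1,178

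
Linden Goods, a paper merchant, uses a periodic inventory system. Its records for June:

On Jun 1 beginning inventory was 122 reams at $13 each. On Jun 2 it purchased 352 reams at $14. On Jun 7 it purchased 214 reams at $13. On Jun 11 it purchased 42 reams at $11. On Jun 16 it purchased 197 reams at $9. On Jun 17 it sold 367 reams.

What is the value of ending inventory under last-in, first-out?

Jun 17, 367 sold [LIFO — newest first]: 197 @ $9 + 42 @ $11 + 128 @ $13 = $3,899
Ending inventory: 122 @ $13 + 352 @ $14 + 86 @ $13 = $7,632

Ending inventory = $7,632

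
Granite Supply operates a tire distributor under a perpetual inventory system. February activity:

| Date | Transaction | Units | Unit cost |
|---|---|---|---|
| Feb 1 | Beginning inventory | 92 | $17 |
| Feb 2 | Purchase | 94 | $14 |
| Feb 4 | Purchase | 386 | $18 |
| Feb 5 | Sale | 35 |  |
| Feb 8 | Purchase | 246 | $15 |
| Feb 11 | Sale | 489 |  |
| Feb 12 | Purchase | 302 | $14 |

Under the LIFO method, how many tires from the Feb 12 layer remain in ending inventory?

Feb 5, 35 sold [LIFO — newest first]: 35 @ $18 = $630
Feb 11, 489 sold [LIFO — newest first]: 246 @ $15 + 243 @ $18 = $8,064
Total COGS = $630 + $8,064 = $8,694
Ending inventory: 92 @ $17 + 94 @ $14 + 108 @ $18 + 302 @ $14 = $9,052

302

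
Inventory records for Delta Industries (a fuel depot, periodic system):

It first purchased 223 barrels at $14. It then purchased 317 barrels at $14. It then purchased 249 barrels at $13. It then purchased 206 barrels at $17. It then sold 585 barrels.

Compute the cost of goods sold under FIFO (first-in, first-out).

Sale 1 (585) [FIFO — oldest first]: 223 @ $14 + 317 @ $14 + 45 @ $13 = $8,145
Ending inventory: 204 @ $13 + 206 @ $17 = $6,154

COGS = $8,145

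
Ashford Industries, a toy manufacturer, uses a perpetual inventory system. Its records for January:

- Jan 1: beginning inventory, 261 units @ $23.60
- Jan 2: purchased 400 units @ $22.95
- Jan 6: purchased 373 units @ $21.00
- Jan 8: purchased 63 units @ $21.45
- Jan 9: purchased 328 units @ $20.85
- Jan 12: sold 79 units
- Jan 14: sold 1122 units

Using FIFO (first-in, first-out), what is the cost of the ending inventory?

Ending inventory = $4,670.40

Jan 12, 79 sold [FIFO — oldest first]: 79 @ $23.60 = $1,864.40
Jan 14, 1122 sold [FIFO — oldest first]: 182 @ $23.60 + 400 @ $22.95 + 373 @ $21.00 + 63 @ $21.45 + 104 @ $20.85 = $24,827.95
Total COGS = $1,864.40 + $24,827.95 = $26,692.35
Ending inventory: 224 @ $20.85 = $4,670.40
Check: goods available $31,362.75 = COGS $26,692.35 + ending $4,670.40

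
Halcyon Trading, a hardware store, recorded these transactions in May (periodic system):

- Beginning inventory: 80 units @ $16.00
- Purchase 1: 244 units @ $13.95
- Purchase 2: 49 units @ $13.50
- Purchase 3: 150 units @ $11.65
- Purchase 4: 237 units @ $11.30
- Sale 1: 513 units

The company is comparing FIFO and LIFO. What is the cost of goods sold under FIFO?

FIFO COGS: 80 @ $16.00 + 244 @ $13.95 + 49 @ $13.50 + 140 @ $11.65 = $6,976.30
LIFO COGS: 237 @ $11.30 + 150 @ $11.65 + 49 @ $13.50 + 77 @ $13.95 = $6,161.25

COGS = $6,976.30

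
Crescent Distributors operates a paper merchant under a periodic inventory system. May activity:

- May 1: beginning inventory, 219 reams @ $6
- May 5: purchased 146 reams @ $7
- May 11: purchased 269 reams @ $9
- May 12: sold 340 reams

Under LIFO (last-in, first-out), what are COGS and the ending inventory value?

COGS = $2,918; ending inventory = $1,839

May 12, 340 sold [LIFO — newest first]: 269 @ $9 + 71 @ $7 = $2,918
Ending inventory: 219 @ $6 + 75 @ $7 = $1,839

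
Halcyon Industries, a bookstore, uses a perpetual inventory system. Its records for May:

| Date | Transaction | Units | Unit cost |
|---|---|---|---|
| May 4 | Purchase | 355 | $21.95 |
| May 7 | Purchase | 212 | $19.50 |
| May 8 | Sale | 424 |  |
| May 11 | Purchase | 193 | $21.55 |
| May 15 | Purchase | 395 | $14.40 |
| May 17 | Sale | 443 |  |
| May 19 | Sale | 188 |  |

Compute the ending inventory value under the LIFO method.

May 8, 424 sold [LIFO — newest first]: 212 @ $19.50 + 212 @ $21.95 = $8,787.40
May 17, 443 sold [LIFO — newest first]: 395 @ $14.40 + 48 @ $21.55 = $6,722.40
May 19, 188 sold [LIFO — newest first]: 145 @ $21.55 + 43 @ $21.95 = $4,068.60
Total COGS = $8,787.40 + $6,722.40 + $4,068.60 = $19,578.40
Ending inventory: 100 @ $21.95 = $2,195.00

Ending inventory = $2,195.00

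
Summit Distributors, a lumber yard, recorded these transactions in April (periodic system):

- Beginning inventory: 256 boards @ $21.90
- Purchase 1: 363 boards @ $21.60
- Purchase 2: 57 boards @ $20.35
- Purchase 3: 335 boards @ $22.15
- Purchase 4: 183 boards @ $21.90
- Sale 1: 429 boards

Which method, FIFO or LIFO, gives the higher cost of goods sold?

FIFO COGS: 256 @ $21.90 + 173 @ $21.60 = $9,343.20
LIFO COGS: 183 @ $21.90 + 246 @ $22.15 = $9,456.60

LIFO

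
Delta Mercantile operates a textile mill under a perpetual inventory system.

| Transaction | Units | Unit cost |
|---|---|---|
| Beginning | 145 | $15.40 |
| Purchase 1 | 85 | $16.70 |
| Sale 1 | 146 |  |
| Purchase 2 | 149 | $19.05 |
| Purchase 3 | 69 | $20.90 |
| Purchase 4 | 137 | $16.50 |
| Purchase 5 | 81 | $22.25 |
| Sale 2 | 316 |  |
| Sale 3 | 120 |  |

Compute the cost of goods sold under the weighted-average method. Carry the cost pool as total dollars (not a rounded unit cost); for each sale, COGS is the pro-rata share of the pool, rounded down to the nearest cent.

After Beginning: 145 on hand, pool $2,233.00 (≈ $15.4000 each)
After Purchase 1: 230 on hand, pool $3,652.50 (≈ $15.8804 each)
Sale 1, sell 146: 146/230 × $3,652.50 → $2,318.54
After Purchase 2: 233 on hand, pool $4,172.41 (≈ $17.9073 each)
After Purchase 3: 302 on hand, pool $5,614.51 (≈ $18.5911 each)
After Purchase 4: 439 on hand, pool $7,875.01 (≈ $17.9385 each)
After Purchase 5: 520 on hand, pool $9,677.26 (≈ $18.6101 each)
Sale 2, sell 316: 316/520 × $9,677.26 → $5,880.79
Sale 3, sell 120: 120/204 × $3,796.47 → $2,233.21
Total COGS = $2,318.54 + $5,880.79 + $2,233.21 = $10,432.54
Ending inventory (cost pool remaining) = $1,563.26
Check: goods available $11,995.80 = COGS $10,432.54 + ending $1,563.26

COGS = $10,432.54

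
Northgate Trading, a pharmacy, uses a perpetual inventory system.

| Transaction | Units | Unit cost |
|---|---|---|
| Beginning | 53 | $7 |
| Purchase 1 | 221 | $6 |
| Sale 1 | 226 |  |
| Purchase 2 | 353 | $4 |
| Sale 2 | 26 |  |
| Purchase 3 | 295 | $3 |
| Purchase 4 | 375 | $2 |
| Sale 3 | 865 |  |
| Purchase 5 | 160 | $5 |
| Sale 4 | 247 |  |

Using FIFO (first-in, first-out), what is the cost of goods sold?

COGS = $5,079

Sale 1 (226) [FIFO — oldest first]: 53 @ $7 + 173 @ $6 = $1,409
Sale 2 (26) [FIFO — oldest first]: 26 @ $6 = $156
Sale 3 (865) [FIFO — oldest first]: 22 @ $6 + 353 @ $4 + 295 @ $3 + 195 @ $2 = $2,819
Sale 4 (247) [FIFO — oldest first]: 180 @ $2 + 67 @ $5 = $695
Total COGS = $1,409 + $156 + $2,819 + $695 = $5,079
Ending inventory: 93 @ $5 = $465
Check: goods available $5,544 = COGS $5,079 + ending $465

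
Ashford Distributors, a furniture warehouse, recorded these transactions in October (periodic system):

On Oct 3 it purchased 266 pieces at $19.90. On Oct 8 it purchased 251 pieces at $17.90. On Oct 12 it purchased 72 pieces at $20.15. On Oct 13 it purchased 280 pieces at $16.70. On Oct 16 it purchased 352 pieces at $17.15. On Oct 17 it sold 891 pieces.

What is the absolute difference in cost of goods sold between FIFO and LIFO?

$779.50

FIFO COGS: 266 @ $19.90 + 251 @ $17.90 + 72 @ $20.15 + 280 @ $16.70 + 22 @ $17.15 = $16,290.40
LIFO COGS: 352 @ $17.15 + 280 @ $16.70 + 72 @ $20.15 + 187 @ $17.90 = $15,510.90
Difference = |$16,290.40 − $15,510.90| = $779.50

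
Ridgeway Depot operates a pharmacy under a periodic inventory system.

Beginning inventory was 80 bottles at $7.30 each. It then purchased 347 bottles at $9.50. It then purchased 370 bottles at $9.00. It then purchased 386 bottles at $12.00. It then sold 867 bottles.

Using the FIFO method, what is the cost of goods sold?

COGS = $8,050.50

Sale 1 (867) [FIFO — oldest first]: 80 @ $7.30 + 347 @ $9.50 + 370 @ $9.00 + 70 @ $12.00 = $8,050.50
Ending inventory: 316 @ $12.00 = $3,792.00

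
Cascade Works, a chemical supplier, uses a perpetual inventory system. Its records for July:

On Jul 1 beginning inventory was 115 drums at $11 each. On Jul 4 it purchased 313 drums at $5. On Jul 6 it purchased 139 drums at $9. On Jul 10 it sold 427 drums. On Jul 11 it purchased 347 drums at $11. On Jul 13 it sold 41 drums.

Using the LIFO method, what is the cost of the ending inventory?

Ending inventory = $4,756

Jul 10, 427 sold [LIFO — newest first]: 139 @ $9 + 288 @ $5 = $2,691
Jul 13, 41 sold [LIFO — newest first]: 41 @ $11 = $451
Total COGS = $2,691 + $451 = $3,142
Ending inventory: 115 @ $11 + 25 @ $5 + 306 @ $11 = $4,756
Check: goods available $7,898 = COGS $3,142 + ending $4,756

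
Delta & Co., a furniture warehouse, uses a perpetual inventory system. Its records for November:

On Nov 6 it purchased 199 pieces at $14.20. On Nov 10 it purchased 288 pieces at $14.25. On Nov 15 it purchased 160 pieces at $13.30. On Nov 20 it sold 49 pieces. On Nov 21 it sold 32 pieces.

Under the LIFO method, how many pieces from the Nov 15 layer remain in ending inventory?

Nov 20, 49 sold [LIFO — newest first]: 49 @ $13.30 = $651.70
Nov 21, 32 sold [LIFO — newest first]: 32 @ $13.30 = $425.60
Total COGS = $651.70 + $425.60 = $1,077.30
Ending inventory: 199 @ $14.20 + 288 @ $14.25 + 79 @ $13.30 = $7,980.50

79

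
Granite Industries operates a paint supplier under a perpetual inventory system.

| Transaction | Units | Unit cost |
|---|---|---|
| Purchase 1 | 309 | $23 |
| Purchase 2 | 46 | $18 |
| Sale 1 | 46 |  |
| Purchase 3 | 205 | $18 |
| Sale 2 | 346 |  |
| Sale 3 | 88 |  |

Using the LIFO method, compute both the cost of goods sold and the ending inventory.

Sale 1 (46) [LIFO — newest first]: 46 @ $18 = $828
Sale 2 (346) [LIFO — newest first]: 205 @ $18 + 141 @ $23 = $6,933
Sale 3 (88) [LIFO — newest first]: 88 @ $23 = $2,024
Total COGS = $828 + $6,933 + $2,024 = $9,785
Ending inventory: 80 @ $23 = $1,840
Check: goods available $11,625 = COGS $9,785 + ending $1,840

COGS = $9,785; ending inventory = $1,840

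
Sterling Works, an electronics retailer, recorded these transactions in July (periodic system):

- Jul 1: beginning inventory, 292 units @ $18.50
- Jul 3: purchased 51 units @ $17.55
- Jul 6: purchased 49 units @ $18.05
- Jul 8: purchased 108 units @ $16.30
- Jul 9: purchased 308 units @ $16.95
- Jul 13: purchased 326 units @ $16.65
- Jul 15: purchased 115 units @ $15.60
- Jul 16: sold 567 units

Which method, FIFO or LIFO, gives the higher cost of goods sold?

FIFO COGS: 292 @ $18.50 + 51 @ $17.55 + 49 @ $18.05 + 108 @ $16.30 + 67 @ $16.95 = $10,077.55
LIFO COGS: 115 @ $15.60 + 326 @ $16.65 + 126 @ $16.95 = $9,357.60

FIFO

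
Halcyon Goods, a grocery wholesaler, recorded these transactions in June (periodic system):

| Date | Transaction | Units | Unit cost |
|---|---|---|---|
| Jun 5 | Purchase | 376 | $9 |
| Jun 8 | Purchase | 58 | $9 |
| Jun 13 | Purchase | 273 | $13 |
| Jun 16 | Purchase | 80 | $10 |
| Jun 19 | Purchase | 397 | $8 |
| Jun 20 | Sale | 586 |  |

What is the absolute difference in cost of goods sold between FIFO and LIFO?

FIFO COGS: 376 @ $9 + 58 @ $9 + 152 @ $13 = $5,882
LIFO COGS: 397 @ $8 + 80 @ $10 + 109 @ $13 = $5,393
Difference = |$5,882 − $5,393| = $489

$489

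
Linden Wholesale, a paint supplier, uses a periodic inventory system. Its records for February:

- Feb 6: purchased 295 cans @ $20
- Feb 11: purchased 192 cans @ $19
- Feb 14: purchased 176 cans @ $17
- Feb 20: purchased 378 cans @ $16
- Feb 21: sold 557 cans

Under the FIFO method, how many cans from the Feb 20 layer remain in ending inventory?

378

Feb 21, 557 sold [FIFO — oldest first]: 295 @ $20 + 192 @ $19 + 70 @ $17 = $10,738
Ending inventory: 106 @ $17 + 378 @ $16 = $7,850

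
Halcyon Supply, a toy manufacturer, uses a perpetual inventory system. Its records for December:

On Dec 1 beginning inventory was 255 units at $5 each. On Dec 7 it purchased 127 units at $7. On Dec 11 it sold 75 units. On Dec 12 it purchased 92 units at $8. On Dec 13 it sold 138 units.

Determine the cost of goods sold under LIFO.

COGS = $1,583

Dec 11, 75 sold [LIFO — newest first]: 75 @ $7 = $525
Dec 13, 138 sold [LIFO — newest first]: 92 @ $8 + 46 @ $7 = $1,058
Total COGS = $525 + $1,058 = $1,583
Ending inventory: 255 @ $5 + 6 @ $7 = $1,317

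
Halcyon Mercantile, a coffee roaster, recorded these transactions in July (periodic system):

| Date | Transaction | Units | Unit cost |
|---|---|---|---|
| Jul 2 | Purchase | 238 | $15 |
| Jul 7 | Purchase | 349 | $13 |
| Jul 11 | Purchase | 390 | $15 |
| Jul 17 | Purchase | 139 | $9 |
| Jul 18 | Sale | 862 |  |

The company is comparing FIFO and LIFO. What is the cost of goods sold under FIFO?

FIFO COGS: 238 @ $15 + 349 @ $13 + 275 @ $15 = $12,232
LIFO COGS: 139 @ $9 + 390 @ $15 + 333 @ $13 = $11,430

COGS = $12,232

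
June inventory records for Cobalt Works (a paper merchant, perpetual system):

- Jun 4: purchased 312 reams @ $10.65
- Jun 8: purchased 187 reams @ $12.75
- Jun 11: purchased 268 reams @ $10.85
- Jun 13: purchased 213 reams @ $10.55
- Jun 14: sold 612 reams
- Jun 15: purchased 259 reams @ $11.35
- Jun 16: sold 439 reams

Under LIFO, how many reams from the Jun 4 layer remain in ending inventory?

Jun 14, 612 sold [LIFO — newest first]: 213 @ $10.55 + 268 @ $10.85 + 131 @ $12.75 = $6,825.20
Jun 16, 439 sold [LIFO — newest first]: 259 @ $11.35 + 56 @ $12.75 + 124 @ $10.65 = $4,974.25
Total COGS = $6,825.20 + $4,974.25 = $11,799.45
Ending inventory: 188 @ $10.65 = $2,002.20

188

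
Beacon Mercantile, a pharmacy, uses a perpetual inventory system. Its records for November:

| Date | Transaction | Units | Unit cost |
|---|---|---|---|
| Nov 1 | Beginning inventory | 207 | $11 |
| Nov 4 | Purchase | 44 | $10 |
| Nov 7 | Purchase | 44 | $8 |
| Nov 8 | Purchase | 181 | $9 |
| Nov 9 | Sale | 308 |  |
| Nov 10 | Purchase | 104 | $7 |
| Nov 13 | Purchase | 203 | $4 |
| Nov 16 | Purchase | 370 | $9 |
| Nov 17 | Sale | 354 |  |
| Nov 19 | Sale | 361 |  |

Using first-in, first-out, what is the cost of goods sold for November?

COGS = $8,398

Nov 9, 308 sold [FIFO — oldest first]: 207 @ $11 + 44 @ $10 + 44 @ $8 + 13 @ $9 = $3,186
Nov 17, 354 sold [FIFO — oldest first]: 168 @ $9 + 104 @ $7 + 82 @ $4 = $2,568
Nov 19, 361 sold [FIFO — oldest first]: 121 @ $4 + 240 @ $9 = $2,644
Total COGS = $3,186 + $2,568 + $2,644 = $8,398
Ending inventory: 130 @ $9 = $1,170
Check: goods available $9,568 = COGS $8,398 + ending $1,170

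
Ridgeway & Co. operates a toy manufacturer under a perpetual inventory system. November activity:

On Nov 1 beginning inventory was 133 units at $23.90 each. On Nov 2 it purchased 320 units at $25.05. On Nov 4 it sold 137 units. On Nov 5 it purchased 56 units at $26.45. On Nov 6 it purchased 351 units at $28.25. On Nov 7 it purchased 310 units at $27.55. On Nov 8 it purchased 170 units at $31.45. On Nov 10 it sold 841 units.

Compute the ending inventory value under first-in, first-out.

Ending inventory = $10,636.10

Nov 4, 137 sold [FIFO — oldest first]: 133 @ $23.90 + 4 @ $25.05 = $3,278.90
Nov 10, 841 sold [FIFO — oldest first]: 316 @ $25.05 + 56 @ $26.45 + 351 @ $28.25 + 118 @ $27.55 = $22,563.65
Total COGS = $3,278.90 + $22,563.65 = $25,842.55
Ending inventory: 192 @ $27.55 + 170 @ $31.45 = $10,636.10
Check: goods available $36,478.65 = COGS $25,842.55 + ending $10,636.10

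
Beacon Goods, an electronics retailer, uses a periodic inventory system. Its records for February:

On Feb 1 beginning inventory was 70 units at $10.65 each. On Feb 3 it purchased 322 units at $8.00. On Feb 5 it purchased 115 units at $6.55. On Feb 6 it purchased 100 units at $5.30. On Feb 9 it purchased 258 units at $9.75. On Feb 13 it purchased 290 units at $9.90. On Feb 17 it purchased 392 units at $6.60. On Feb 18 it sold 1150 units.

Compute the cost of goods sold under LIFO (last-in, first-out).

Feb 18, 1150 sold [LIFO — newest first]: 392 @ $6.60 + 290 @ $9.90 + 258 @ $9.75 + 100 @ $5.30 + 110 @ $6.55 = $9,224.20
Ending inventory: 70 @ $10.65 + 322 @ $8.00 + 5 @ $6.55 = $3,354.25

COGS = $9,224.20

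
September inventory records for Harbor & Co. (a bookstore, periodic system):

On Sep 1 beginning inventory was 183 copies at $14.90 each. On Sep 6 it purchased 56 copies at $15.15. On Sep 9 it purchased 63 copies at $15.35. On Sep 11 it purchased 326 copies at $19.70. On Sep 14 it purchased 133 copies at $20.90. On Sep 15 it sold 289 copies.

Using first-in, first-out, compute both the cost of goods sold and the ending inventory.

Sep 15, 289 sold [FIFO — oldest first]: 183 @ $14.90 + 56 @ $15.15 + 50 @ $15.35 = $4,342.60
Ending inventory: 13 @ $15.35 + 326 @ $19.70 + 133 @ $20.90 = $9,401.45

COGS = $4,342.60; ending inventory = $9,401.45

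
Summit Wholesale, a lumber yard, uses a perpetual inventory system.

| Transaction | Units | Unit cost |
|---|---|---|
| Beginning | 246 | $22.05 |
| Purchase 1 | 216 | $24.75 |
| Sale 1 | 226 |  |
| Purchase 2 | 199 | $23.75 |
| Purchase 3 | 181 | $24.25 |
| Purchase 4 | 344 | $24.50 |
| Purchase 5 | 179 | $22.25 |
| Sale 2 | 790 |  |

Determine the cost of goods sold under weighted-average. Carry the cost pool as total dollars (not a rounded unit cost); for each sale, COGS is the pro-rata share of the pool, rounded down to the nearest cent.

After Beginning: 246 on hand, pool $5,424.30 (≈ $22.0500 each)
After Purchase 1: 462 on hand, pool $10,770.30 (≈ $23.3123 each)
Sale 1, sell 226: 226/462 × $10,770.30 → $5,268.58
After Purchase 2: 435 on hand, pool $10,227.97 (≈ $23.5126 each)
After Purchase 3: 616 on hand, pool $14,617.22 (≈ $23.7293 each)
After Purchase 4: 960 on hand, pool $23,045.22 (≈ $24.0054 each)
After Purchase 5: 1139 on hand, pool $27,027.97 (≈ $23.7296 each)
Sale 2, sell 790: 790/1139 × $27,027.97 → $18,746.35
Total COGS = $5,268.58 + $18,746.35 = $24,014.93
Ending inventory (cost pool remaining) = $8,281.62

COGS = $24,014.93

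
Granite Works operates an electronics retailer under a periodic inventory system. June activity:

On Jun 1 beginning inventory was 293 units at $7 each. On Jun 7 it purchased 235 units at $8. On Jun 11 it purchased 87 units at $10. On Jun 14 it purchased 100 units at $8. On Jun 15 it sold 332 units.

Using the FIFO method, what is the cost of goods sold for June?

Jun 15, 332 sold [FIFO — oldest first]: 293 @ $7 + 39 @ $8 = $2,363
Ending inventory: 196 @ $8 + 87 @ $10 + 100 @ $8 = $3,238

COGS = $2,363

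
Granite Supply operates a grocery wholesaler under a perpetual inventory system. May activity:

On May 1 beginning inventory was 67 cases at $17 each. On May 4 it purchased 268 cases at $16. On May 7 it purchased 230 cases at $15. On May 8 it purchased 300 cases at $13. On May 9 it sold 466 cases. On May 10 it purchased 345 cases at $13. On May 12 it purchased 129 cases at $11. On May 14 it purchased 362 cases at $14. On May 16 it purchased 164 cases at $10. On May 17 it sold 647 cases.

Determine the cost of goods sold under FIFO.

COGS = $16,001

May 9, 466 sold [FIFO — oldest first]: 67 @ $17 + 268 @ $16 + 131 @ $15 = $7,392
May 17, 647 sold [FIFO — oldest first]: 99 @ $15 + 300 @ $13 + 248 @ $13 = $8,609
Total COGS = $7,392 + $8,609 = $16,001
Ending inventory: 97 @ $13 + 129 @ $11 + 362 @ $14 + 164 @ $10 = $9,388
Check: goods available $25,389 = COGS $16,001 + ending $9,388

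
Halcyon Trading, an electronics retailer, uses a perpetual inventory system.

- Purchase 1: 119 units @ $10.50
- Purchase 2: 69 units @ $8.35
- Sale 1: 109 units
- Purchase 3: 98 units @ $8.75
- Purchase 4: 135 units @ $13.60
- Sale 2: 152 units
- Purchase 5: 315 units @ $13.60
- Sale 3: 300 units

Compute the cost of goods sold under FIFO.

Sale 1 (109) [FIFO — oldest first]: 109 @ $10.50 = $1,144.50
Sale 2 (152) [FIFO — oldest first]: 10 @ $10.50 + 69 @ $8.35 + 73 @ $8.75 = $1,319.90
Sale 3 (300) [FIFO — oldest first]: 25 @ $8.75 + 135 @ $13.60 + 140 @ $13.60 = $3,958.75
Total COGS = $1,144.50 + $1,319.90 + $3,958.75 = $6,423.15
Ending inventory: 175 @ $13.60 = $2,380.00

COGS = $6,423.15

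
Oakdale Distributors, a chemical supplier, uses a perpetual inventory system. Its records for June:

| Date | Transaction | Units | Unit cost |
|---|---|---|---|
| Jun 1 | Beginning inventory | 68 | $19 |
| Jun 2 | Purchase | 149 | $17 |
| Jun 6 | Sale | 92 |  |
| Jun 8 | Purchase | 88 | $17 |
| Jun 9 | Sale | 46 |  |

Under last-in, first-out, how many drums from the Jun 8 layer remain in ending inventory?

Jun 6, 92 sold [LIFO — newest first]: 92 @ $17 = $1,564
Jun 9, 46 sold [LIFO — newest first]: 46 @ $17 = $782
Total COGS = $1,564 + $782 = $2,346
Ending inventory: 68 @ $19 + 57 @ $17 + 42 @ $17 = $2,975
Check: goods available $5,321 = COGS $2,346 + ending $2,975

42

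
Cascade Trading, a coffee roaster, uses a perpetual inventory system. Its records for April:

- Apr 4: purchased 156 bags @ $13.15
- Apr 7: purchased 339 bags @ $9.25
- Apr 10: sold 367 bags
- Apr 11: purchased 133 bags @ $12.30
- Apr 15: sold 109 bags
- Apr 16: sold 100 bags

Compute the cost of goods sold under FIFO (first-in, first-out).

Apr 10, 367 sold [FIFO — oldest first]: 156 @ $13.15 + 211 @ $9.25 = $4,003.15
Apr 15, 109 sold [FIFO — oldest first]: 109 @ $9.25 = $1,008.25
Apr 16, 100 sold [FIFO — oldest first]: 19 @ $9.25 + 81 @ $12.30 = $1,172.05
Total COGS = $4,003.15 + $1,008.25 + $1,172.05 = $6,183.45
Ending inventory: 52 @ $12.30 = $639.60

COGS = $6,183.45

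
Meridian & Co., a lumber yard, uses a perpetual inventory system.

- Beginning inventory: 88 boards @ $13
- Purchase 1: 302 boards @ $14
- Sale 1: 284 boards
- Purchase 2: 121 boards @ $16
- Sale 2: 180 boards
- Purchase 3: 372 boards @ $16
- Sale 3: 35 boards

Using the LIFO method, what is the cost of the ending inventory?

Ending inventory = $6,003

Sale 1 (284) [LIFO — newest first]: 284 @ $14 = $3,976
Sale 2 (180) [LIFO — newest first]: 121 @ $16 + 18 @ $14 + 41 @ $13 = $2,721
Sale 3 (35) [LIFO — newest first]: 35 @ $16 = $560
Total COGS = $3,976 + $2,721 + $560 = $7,257
Ending inventory: 47 @ $13 + 337 @ $16 = $6,003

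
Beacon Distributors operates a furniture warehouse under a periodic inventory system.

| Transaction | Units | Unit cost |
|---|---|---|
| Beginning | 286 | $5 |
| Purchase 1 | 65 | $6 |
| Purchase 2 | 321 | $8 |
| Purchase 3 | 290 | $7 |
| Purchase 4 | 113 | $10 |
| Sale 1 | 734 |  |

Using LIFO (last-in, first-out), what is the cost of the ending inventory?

Ending inventory = $1,760

Sale 1 (734) [LIFO — newest first]: 113 @ $10 + 290 @ $7 + 321 @ $8 + 10 @ $6 = $5,788
Ending inventory: 286 @ $5 + 55 @ $6 = $1,760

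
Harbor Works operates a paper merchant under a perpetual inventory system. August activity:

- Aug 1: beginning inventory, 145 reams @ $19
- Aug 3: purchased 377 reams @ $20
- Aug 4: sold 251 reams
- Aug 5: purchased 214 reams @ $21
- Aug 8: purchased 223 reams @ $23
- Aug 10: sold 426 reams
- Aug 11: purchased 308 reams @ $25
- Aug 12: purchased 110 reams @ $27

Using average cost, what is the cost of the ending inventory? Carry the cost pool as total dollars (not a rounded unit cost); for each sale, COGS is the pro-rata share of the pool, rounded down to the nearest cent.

Ending inventory = $16,631.73

After Aug 1: 145 on hand, pool $2,755.00 (≈ $19.0000 each)
After Aug 3: 522 on hand, pool $10,295.00 (≈ $19.7222 each)
Aug 4, sell 251: 251/522 × $10,295.00 → $4,950.27
After Aug 5: 485 on hand, pool $9,838.73 (≈ $20.2860 each)
After Aug 8: 708 on hand, pool $14,967.73 (≈ $21.1409 each)
Aug 10, sell 426: 426/708 × $14,967.73 → $9,006.00
After Aug 11: 590 on hand, pool $13,661.73 (≈ $23.1555 each)
After Aug 12: 700 on hand, pool $16,631.73 (≈ $23.7596 each)
Total COGS = $4,950.27 + $9,006.00 = $13,956.27
Ending inventory (cost pool remaining) = $16,631.73
Check: goods available $30,588.00 = COGS $13,956.27 + ending $16,631.73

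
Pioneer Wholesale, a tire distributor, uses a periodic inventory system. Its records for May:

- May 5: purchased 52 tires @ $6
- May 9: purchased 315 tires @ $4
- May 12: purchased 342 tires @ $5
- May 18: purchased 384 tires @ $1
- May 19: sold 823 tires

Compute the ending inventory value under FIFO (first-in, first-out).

May 19, 823 sold [FIFO — oldest first]: 52 @ $6 + 315 @ $4 + 342 @ $5 + 114 @ $1 = $3,396
Ending inventory: 270 @ $1 = $270

Ending inventory = $270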